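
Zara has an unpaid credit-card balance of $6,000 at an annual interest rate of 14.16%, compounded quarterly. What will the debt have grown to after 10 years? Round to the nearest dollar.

Periodic rate = 14.16%/4 = 0.0354; periods = 4·10 = 40.
A = 6,000·(1 + 0.0354)^40 ≈ 6,000·4.0209291969 ≈ 24,125.5752.

$24,126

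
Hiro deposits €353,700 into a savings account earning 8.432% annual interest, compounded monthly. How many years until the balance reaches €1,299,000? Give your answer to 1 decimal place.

15.5 years

(1 + 0.00702667)^(12t) = 1,299,000/353,700 = 3.6726.
12t·ln(1 + 0.00702667) = ln(3.6726); 12t = 1.3009/0.00700209 ≈ 185.7874.
t ≈ 15.4823 years.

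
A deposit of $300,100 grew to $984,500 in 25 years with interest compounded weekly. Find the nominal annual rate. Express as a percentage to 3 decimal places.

The 1300-period growth factor is 984,500/300,100 = 3.28057.
r/52 = 3.28057^(1/1300) − 1 ≈ 0.000914278, so r ≈ 52·0.000914278 = 4.75424%.

4.754%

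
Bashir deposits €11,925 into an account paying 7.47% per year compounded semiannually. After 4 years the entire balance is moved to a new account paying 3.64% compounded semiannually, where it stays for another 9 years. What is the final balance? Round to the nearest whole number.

€22,124

After 4 years at 7.47%: 11,925 × 1.3409188325 ≈ 15,990.4571.
Then 9 years at 3.64%: 15,990.4571 × 1.3835525802 ≈ 22,123.6381.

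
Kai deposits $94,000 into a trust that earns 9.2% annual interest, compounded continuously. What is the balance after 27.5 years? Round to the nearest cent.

A = P·e^(rt) = 94,000·e^(0.092·27.5) = 94,000·e^2.53.
e^2.53 ≈ 12.55350613667, so A ≈ 1,180,029.5768.

$1,180,029.58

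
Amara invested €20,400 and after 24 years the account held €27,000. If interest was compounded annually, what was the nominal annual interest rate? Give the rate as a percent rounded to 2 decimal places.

1.17%

(1 + r)^24 = 27,000/20,400 = 1.32353.
1 + r = 1.32353^(1/24) ≈ 1.011748, so r ≈ 0.0117477.
r ≈ 1.17477%.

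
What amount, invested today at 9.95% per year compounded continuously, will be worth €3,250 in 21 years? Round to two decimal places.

P = A·e^(−rt) = 3,250·e^(−2.0895).
e^(−2.0895) ≈ 0.1237489948, so P ≈ 402.1842.

€402.18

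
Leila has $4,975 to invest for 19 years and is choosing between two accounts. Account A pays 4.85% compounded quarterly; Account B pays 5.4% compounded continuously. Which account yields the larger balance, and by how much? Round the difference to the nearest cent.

Account B, by $1,446.31

A: (1 + 0.012125)^76 ≈ 2.4991687031, so 4,975 × 2.4991687031 ≈ 12,433.3643.
B: e^(0.054·19) = e^1.026 ≈ 2.78988395, so 4,975 × 2.78988395 ≈ 13,879.6727.
Difference ≈ 1,446.3084 in favor of B.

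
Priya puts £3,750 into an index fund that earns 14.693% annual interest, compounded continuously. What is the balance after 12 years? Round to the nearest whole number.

A = P·e^(rt) = 3,750·e^(0.14693·12) = 3,750·e^1.76316.
e^1.76316 ≈ 5.8308337475, so A ≈ 21,865.6266.

£21,866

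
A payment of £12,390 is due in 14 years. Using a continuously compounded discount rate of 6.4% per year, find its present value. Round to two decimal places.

£5,057.59

P = A·e^(−rt) = 12,390·e^(−0.896).
e^(−0.896) ≈ 0.40819919528, so P ≈ 5,057.5880.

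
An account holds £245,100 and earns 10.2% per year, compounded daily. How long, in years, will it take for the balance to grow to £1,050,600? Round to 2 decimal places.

14.27 years

(1 + 0.000279452)^(365t) = 1,050,600/245,100 = 4.2864.
365t·ln(1 + 0.000279452) = ln(4.2864); 365t = 1.4555/0.000279413 ≈ 5208.9571.
t ≈ 14.2711 years.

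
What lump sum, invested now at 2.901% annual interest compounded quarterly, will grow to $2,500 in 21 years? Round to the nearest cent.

Growth factor = (1 + 0.0072525)^84 ≈ 1.834939435.
P = 2,500/1.834939435 ≈ 1,362.4428.

$1,362.44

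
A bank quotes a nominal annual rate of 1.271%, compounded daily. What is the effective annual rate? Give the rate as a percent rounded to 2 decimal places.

EAR = (1 + 1.271%/365)^365 − 1 = (1 + 0.0000348219)^365 − 1.
(1 + 0.0000348219)^365 ≈ 1.012791, so EAR ≈ 1.27909%.

1.28%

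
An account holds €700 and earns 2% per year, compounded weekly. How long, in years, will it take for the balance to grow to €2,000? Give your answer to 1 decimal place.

52.5 years

(1 + 0.000384615)^(52t) = 2,000/700 = 2.8571.
52t·ln(1 + 0.000384615) = ln(2.8571); 52t = 1.0498/0.000384541 ≈ 2730.0624.
t ≈ 52.5012 years.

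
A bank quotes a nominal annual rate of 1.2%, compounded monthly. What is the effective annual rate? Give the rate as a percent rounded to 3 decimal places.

1.207%

EAR = (1 + 1.2%/12)^12 − 1 = (1 + 0.001)^12 − 1.
(1 + 0.001)^12 ≈ 1.012066, so EAR ≈ 1.20662%.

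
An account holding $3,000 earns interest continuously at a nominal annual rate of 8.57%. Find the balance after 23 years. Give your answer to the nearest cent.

A = P·e^(rt) = 3,000·e^(0.0857·23) = 3,000·e^1.9711.
e^1.9711 ≈ 7.1785685723, so A ≈ 21,535.7057.

$21,535.71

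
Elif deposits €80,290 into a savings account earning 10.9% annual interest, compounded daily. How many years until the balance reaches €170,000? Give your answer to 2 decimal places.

(1 + 0.00029863)^(365t) = 170,000/80,290 = 2.1173.
365t·ln(1 + 0.00029863) = ln(2.1173); 365t = 0.75015/0.000298586 ≈ 2512.3565.
t ≈ 6.8832 years.

6.88 years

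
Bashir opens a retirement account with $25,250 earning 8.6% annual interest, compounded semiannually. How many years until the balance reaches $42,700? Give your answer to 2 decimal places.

6.24 years

(1 + 0.043)^(2t) = 42,700/25,250 = 1.6911.
2t·ln(1 + 0.043) = ln(1.6911); 2t = 0.52537/0.0421012 ≈ 12.4788.
t ≈ 6.2394 years.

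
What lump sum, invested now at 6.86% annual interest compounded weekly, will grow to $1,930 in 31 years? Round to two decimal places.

$230.46

Growth factor = (1 + 0.0686/52)^1612 ≈ 8.374559626.
P = 1,930/8.374559626 ≈ 230.4599.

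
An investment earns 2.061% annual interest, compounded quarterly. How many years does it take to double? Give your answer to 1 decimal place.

33.7 years

(1 + 0.0051525)^(4t) = 2.
4t = ln 2 / ln(1 + 0.0051525) ≈ 0.69315/0.00513927 ≈ 134.8727.
t ≈ 33.7182.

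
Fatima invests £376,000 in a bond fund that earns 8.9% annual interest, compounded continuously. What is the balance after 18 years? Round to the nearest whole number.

£1,866,069

A = P·e^(rt) = 376,000·e^(0.089·18) = 376,000·e^1.602.
e^1.602 ≈ 4.962948401916, so A ≈ 1,866,068.5991.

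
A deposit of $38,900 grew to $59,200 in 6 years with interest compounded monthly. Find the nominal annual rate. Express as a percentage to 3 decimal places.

7.019%

The 72-period growth factor is 59,200/38,900 = 1.52185.
r/12 = 1.52185^(1/72) − 1 ≈ 0.00584936, so r ≈ 12·0.00584936 = 7.01924%.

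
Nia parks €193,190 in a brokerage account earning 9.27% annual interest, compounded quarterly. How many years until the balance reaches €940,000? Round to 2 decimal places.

17.27 years

We need (1 + 0.023175)^(4t) = 4.8657, so 4t = ln 4.8657 / ln 1.023175 ≈ 69.0602.
t ≈ 69.0602/4 = 17.2650 years.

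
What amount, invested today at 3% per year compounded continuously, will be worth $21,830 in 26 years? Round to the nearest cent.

P = A·e^(−rt) = 21,830·e^(−0.78).
e^(−0.78) ≈ 0.45840601131, so P ≈ 10,007.0032.

$10,007.00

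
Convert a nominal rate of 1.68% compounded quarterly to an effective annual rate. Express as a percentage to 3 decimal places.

1.691%

EAR = (1 + 1.68%/4)^4 − 1 = (1 + 0.0042)^4 − 1.
(1 + 0.0042)^4 ≈ 1.016906, so EAR ≈ 1.69061%.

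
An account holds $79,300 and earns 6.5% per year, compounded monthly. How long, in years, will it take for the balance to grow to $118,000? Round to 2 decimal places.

(1 + 0.00541667)^(12t) = 118,000/79,300 = 1.488.
12t·ln(1 + 0.00541667) = ln(1.488); 12t = 0.39745/0.00540205 ≈ 73.5733.
t ≈ 6.1311 years.

6.13 years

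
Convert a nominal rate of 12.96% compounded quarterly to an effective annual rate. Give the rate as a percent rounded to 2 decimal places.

One year is 4 periods at 0.0324 each: (1 + 0.0324)^4 ≈ 1.136036.
EAR = 1.136036 − 1 ≈ 13.60357%.

13.60%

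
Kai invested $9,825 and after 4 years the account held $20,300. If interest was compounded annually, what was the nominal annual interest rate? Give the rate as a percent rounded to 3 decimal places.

19.892%

The 4-period growth factor is 20,300/9,825 = 2.06616.
r = 2.06616^(1/4) − 1 ≈ 0.198922, i.e. 19.89218%.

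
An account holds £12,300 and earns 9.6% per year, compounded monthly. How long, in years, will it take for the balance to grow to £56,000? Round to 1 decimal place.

We need (1 + 0.008)^(12t) = 4.5528, so 12t = ln 4.5528 / ln 1.008 ≈ 190.2259.
t ≈ 190.2259/12 = 15.8522 years.

15.9 years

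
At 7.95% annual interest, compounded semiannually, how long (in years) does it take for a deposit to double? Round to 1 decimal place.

(1 + 0.03975)^(2t) = 2.
2t = ln 2 / ln(1 + 0.03975) ≈ 0.69315/0.0389803 ≈ 17.7820.
t ≈ 8.8910.

8.9 years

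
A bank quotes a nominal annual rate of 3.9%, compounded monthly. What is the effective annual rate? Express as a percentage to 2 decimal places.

3.97%

One year is 12 periods at 0.00325 each: (1 + 0.00325)^12 ≈ 1.039705.
EAR = 1.039705 − 1 ≈ 3.97047%.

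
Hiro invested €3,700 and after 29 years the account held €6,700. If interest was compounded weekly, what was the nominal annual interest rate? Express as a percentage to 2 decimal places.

The 1508-period growth factor is 6,700/3,700 = 1.81081.
r/52 = 1.81081^(1/1508) − 1 ≈ 0.000393827, so r ≈ 52·0.000393827 = 2.04790%.

2.05%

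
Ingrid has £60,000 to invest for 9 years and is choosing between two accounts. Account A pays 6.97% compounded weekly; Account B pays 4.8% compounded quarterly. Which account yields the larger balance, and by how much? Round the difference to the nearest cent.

Account A, by £20,122.93

Account A growth factor: (1 + 0.0697/52)^468 ≈ 1.87176149545; balance ≈ 112,305.6897.
Account B growth factor: (1 + 0.012)^36 ≈ 1.5363793105; balance ≈ 92,182.7586.
Account A is larger by 20,122.9311.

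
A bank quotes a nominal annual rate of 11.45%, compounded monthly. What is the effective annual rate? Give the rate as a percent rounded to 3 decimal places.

One year is 12 periods at 0.00954167 each: (1 + 0.00954167)^12 ≈ 1.120704.
EAR = 1.120704 − 1 ≈ 12.07041%.

12.070%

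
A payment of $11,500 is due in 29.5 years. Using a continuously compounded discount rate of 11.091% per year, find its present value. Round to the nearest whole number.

P = A·e^(−rt) = 11,500·e^(−3.271845).
e^(−3.271845) ≈ 0.037936369865, so P ≈ 436.2683.

$436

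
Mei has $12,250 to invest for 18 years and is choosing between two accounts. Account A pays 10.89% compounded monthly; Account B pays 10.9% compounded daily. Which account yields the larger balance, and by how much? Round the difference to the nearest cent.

Account B, by $896.83

Account A growth factor: (1 + 0.009075)^216 ≈ 7.0382463424; balance ≈ 86,218.5177.
Account B growth factor: (1 + 0.109/365)^6570 ≈ 7.1114566919; balance ≈ 87,115.3445.
Account B is larger by 896.8268.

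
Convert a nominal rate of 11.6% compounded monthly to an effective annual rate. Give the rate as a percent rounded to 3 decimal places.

EAR = (1 + 11.6%/12)^12 − 1 = (1 + 0.00966667)^12 − 1.
(1 + 0.00966667)^12 ≈ 1.12237, so EAR ≈ 12.23704%.

12.237%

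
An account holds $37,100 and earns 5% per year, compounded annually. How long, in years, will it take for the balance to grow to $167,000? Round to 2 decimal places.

We need (1 + 0.05)^t = 4.5013, so t = ln 4.5013 / ln 1.05 ≈ 30.8336.

30.83 years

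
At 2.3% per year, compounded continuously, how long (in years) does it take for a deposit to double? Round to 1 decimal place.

e^(0.023t) = 2, so 0.023t = ln 2 ≈ 0.69315.
t ≈ 0.69315/0.023 ≈ 30.1368.

30.1 years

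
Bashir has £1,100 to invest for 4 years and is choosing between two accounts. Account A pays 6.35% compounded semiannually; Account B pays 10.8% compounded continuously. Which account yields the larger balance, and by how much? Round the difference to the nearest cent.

A: (1 + 0.03175)^8 ≈ 1.284091054, so 1,100 × 1.284091054 ≈ 1,412.5002.
B: e^(0.108·4) = e^0.432 ≈ 1.540335115, so 1,100 × 1.540335115 ≈ 1,694.3686.
Difference ≈ 281.8685 in favor of B.

Account B, by £281.87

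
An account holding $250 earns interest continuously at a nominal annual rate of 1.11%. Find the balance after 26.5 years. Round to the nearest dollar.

A = P·e^(rt) = 250·e^(0.0111·26.5) = 250·e^0.29415.
e^0.29415 ≈ 1.34198519, so A ≈ 335.4963.

$335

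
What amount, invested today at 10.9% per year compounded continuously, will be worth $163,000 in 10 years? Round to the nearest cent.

$54,803.29

P = A·e^(−rt) = 163,000·e^(−1.09).
e^(−1.09) ≈ 0.336216493707, so P ≈ 54,803.2885.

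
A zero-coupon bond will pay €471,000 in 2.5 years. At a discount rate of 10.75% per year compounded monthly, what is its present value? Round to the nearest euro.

€360,433

Periodic rate = 10.75%/12 = 0.00895833; 30 periods.
P = 471,000/(1 + 0.1075/12)^30 ≈ 471,000/1.30676336369 ≈ 360,432.5107.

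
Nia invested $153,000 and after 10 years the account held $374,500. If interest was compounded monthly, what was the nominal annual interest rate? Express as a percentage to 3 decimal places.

8.985%

The 120-period growth factor is 374,500/153,000 = 2.44771.
r/12 = 2.44771^(1/120) − 1 ≈ 0.00748751, so r ≈ 12·0.00748751 = 8.98501%.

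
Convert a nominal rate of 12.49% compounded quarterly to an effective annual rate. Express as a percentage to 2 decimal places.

13.09%

EAR = (1 + 12.49%/4)^4 − 1 = (1 + 0.031225)^4 − 1.
(1 + 0.031225)^4 ≈ 1.130873, so EAR ≈ 13.08727%.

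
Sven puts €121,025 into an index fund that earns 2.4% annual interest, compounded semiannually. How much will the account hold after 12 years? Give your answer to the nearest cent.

Periodic rate = 2.4%/2 = 0.012; periods = 2·12 = 24.
A = 121,025·(1 + 0.012)^24 ≈ 121,025·1.33147280372 ≈ 161,141.4961.

€161,141.50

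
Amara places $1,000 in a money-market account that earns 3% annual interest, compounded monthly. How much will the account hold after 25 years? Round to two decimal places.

Periodic rate = 3%/12 = 0.0025; periods = 12·25 = 300.
A = 1,000·(1 + 0.0025)^300 ≈ 1,000·2.115019558 ≈ 2,115.0196.

$2,115.02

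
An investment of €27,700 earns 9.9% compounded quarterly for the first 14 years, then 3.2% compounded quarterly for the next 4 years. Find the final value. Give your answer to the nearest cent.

After 14 years at 9.9%: 27,700 × 3.93191310472 ≈ 108,913.9930.
Then 4 years at 3.2%: 108,913.9930 × 1.13597431997 ≈ 123,723.4991.

€123,723.50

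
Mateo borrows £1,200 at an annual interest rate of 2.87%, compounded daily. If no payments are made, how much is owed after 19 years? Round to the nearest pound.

£2,070

Periodic rate = 2.87%/365 = 0.0000786301; periods = 365·19 = 6935.
A = 1,200·(1 + 0.0287/365)^6935 ≈ 1,200·1.725088861 ≈ 2,070.1066.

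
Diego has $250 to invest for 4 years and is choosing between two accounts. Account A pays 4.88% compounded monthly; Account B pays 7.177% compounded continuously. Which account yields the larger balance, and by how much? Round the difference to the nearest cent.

Account B, by $29.36

Account A growth factor: (1 + 0.0488/12)^48 ≈ 1.21507301; balance ≈ 303.7683.
Account B growth factor: e^(0.07177·4) = e^0.28708 ≈ 1.33253081; balance ≈ 333.1327.
Account B is larger by 29.3645.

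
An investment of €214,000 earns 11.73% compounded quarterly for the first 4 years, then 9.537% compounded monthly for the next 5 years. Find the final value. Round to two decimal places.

After 4 years at 11.73%: 214,000 × 1.58796283946 ≈ 339,824.0476.
Then 5 years at 9.537%: 339,824.0476 × 1.60795807486 ≈ 546,422.8214.

€546,422.82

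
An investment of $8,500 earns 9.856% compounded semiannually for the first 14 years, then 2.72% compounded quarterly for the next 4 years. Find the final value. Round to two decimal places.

$36,430.85

After 14 years at 9.856%: 8,500 × 3.8455552885 ≈ 32,687.2200.
Then 4 years at 2.72%: 32,687.2200 × 1.1145288376 ≈ 36,430.8493.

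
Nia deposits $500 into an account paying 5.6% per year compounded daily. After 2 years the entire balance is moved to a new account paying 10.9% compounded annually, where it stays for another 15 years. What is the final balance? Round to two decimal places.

After 2 years at 5.6%: 500 × 1.118503252 ≈ 559.2516.
Then 15 years at 10.9%: 559.2516 × 4.720339031 ≈ 2,639.8573.

$2,639.86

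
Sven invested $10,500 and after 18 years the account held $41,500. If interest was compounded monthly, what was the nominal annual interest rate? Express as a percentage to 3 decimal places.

The 216-period growth factor is 41,500/10,500 = 3.95238.
r/12 = 3.95238^(1/216) − 1 ≈ 0.00638287, so r ≈ 12·0.00638287 = 7.65944%.

7.659%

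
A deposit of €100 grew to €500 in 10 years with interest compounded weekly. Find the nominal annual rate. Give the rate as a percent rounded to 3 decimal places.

16.119%

(1 + r/52)^520 = 500/100 = 5.
1 + r/52 = 5^(1/520) ≈ 1.0031, so r/52 ≈ 0.00309987.
r ≈ 52·0.00309987 = 16.11931%.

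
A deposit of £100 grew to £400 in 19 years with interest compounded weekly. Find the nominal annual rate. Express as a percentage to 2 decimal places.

(1 + r/52)^988 = 400/100 = 4.
1 + r/52 = 4^(1/988) ≈ 1.001404, so r/52 ≈ 0.00140412.
r ≈ 52·0.00140412 = 7.30141%.

7.30%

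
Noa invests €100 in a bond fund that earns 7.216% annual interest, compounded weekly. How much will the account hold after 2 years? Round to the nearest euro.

€116

Periodic rate = 7.216%/52 = 0.00138769; periods = 52·2 = 104.
A = 100·(1 + 0.07216/52)^104 ≈ 100·1.15513816 ≈ 115.5138.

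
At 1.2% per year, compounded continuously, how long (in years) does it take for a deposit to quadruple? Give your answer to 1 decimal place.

e^(0.012t) = 4, so 0.012t = ln 4 ≈ 1.3863.
t ≈ 1.3863/0.012 ≈ 115.5245.

115.5 years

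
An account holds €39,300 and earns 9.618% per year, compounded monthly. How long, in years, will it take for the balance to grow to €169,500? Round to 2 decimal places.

We need (1 + 0.008015)^(12t) = 4.313, so 12t = ln 4.313 / ln 1.008015 ≈ 183.0915.
t ≈ 183.0915/12 = 15.2576 years.

15.26 years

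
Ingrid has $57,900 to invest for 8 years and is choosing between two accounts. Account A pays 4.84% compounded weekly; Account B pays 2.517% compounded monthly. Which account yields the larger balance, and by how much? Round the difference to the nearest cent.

Account A, by $14,462.19

Account A growth factor: (1 + 0.0484/52)^416 ≈ 1.4725858173; balance ≈ 85,262.7188.
Account B growth factor: (1 + 0.0020975)^96 ≈ 1.2228071014; balance ≈ 70,800.5312.
Account A is larger by 14,462.1876.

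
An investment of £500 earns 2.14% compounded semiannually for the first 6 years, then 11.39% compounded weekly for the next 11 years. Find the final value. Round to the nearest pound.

£1,986

Phase 1: 500·(1 + 0.0107)^12 ≈ 568.1162.
Phase 2: 568.1162·(1 + 0.1139/52)^572 ≈ 1,985.9563.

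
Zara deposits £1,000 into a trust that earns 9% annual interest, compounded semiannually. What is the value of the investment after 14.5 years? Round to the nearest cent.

Growth factor = (1 + 0.045)^29 ≈ 3.584036492.
A ≈ 1,000 × 3.584036492 ≈ 3,584.0365.

£3,584.04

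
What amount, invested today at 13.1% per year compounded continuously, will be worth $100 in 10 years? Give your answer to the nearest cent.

P = A·e^(−rt) = 100·e^(−1.31).
e^(−1.31) ≈ 0.26982006, so P ≈ 26.9820.

$26.98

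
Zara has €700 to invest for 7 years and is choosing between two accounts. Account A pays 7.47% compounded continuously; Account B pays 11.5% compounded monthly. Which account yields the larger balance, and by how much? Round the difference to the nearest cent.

Account B, by €378.86

Account A growth factor: e^(0.0747·7) = e^0.5229 ≈ 1.68691261; balance ≈ 1,180.8388.
Account B growth factor: (1 + 0.115/12)^84 ≈ 2.228140044; balance ≈ 1,559.6980.
Account B is larger by 378.8592.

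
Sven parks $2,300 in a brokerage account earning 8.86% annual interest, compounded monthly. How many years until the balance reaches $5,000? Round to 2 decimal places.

8.80 years

We need (1 + 0.00738333)^(12t) = 2.1739, so 12t = ln 2.1739 / ln 1.007383 ≈ 105.5610.
t ≈ 105.5610/12 = 8.7967 years.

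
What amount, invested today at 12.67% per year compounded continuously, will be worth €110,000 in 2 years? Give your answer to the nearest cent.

€85,377.31

P = A·e^(−rt) = 110,000·e^(−0.2534).
e^(−0.2534) ≈ 0.77615735678, so P ≈ 85,377.3092.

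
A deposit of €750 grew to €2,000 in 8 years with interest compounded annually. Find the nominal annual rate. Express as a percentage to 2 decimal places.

(1 + r)^8 = 2,000/750 = 2.66667.
1 + r = 2.66667^(1/8) ≈ 1.130436, so r ≈ 0.130436.
r ≈ 13.04363%.

13.04%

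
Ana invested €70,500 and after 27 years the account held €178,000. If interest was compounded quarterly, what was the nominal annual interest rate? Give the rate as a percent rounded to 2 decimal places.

3.45%

(1 + r/4)^108 = 178,000/70,500 = 2.52482.
1 + r/4 = 2.52482^(1/108) ≈ 1.008613, so r/4 ≈ 0.00861253.
r ≈ 4·0.00861253 = 3.44501%.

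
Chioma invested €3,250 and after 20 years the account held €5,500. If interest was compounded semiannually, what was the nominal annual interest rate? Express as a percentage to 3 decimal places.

2.648%

(1 + r/2)^40 = 5,500/3,250 = 1.69231.
1 + r/2 = 1.69231^(1/40) ≈ 1.013239, so r/2 ≈ 0.0132392.
r ≈ 2·0.0132392 = 2.64784%.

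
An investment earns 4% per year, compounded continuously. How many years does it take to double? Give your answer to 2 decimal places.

e^(0.04t) = 2, so 0.04t = ln 2 ≈ 0.69315.
t ≈ 0.69315/0.04 ≈ 17.3287.

17.33 years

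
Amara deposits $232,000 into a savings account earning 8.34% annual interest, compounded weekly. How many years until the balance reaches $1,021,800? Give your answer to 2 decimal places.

We need (1 + 0.00160385)^(52t) = 4.4043, so 52t = ln 4.4043 / ln 1.001604 ≈ 925.1338.
t ≈ 925.1338/52 = 17.7910 years.

17.79 years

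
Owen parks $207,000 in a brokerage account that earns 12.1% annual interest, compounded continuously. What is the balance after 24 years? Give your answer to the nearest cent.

$3,777,126.42

A = P·e^(rt) = 207,000·e^(0.121·24) = 207,000·e^2.904.
e^2.904 ≈ 18.24698753814, so A ≈ 3,777,126.4204.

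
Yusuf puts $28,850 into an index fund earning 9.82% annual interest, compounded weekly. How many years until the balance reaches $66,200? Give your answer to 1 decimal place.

8.5 years

(1 + 0.00188846)^(52t) = 66,200/28,850 = 2.2946.
52t·ln(1 + 0.00188846) = ln(2.2946); 52t = 0.83057/0.00188668 ≈ 440.2284.
t ≈ 8.4659 years.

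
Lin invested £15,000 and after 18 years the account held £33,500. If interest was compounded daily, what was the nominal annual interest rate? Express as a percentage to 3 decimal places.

4.464%

The 6570-period growth factor is 33,500/15,000 = 2.23333.
r/365 = 2.23333^(1/6570) − 1 ≈ 0.000122305, so r ≈ 365·0.000122305 = 4.46414%.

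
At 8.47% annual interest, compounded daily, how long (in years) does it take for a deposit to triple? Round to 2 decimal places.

(1 + 0.000232055)^(365t) = 3.
365t = ln 3 / ln(1 + 0.000232055) ≈ 1.0986/0.000232028 ≈ 4734.8289.
t ≈ 12.9721.

12.97 years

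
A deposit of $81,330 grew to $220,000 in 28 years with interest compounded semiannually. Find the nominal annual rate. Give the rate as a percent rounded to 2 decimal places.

3.59%

The 56-period growth factor is 220,000/81,330 = 2.70503.
r/2 = 2.70503^(1/56) − 1 ≈ 0.0179287, so r ≈ 2·0.0179287 = 3.58574%.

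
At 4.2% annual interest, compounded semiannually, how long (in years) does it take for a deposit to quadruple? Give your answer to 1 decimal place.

33.4 years

(1 + 0.021)^(2t) = 4.
2t = ln 4 / ln(1 + 0.021) ≈ 1.3863/0.0207825 ≈ 66.7048.
t ≈ 33.3524.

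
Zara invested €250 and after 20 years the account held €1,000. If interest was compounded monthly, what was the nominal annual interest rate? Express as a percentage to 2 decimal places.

(1 + r/12)^240 = 1,000/250 = 4.
1 + r/12 = 4^(1/240) ≈ 1.005793, so r/12 ≈ 0.00579294.
r ≈ 12·0.00579294 = 6.95153%.

6.95%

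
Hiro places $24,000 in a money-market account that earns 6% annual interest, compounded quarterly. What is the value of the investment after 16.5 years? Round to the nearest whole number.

$64,117

Periodic rate = 6%/4 = 0.015; periods = 4·16.5 = 66.
A = 24,000·(1 + 0.015)^66 ≈ 24,000·2.6715222061 ≈ 64,116.5329.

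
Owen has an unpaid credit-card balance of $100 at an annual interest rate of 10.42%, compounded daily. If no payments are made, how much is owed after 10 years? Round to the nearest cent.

$283.45

Periodic rate = 10.42%/365 = 0.000285479; periods = 365·10 = 3650.
A = 100·(1 + 0.1042/365)^3650 ≈ 100·2.83445958 ≈ 283.4460.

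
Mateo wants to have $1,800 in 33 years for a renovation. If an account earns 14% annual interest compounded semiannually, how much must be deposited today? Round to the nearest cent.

Growth factor = (1 + 0.07)^66 ≈ 86.96196153.
P = 1,800/86.96196153 ≈ 20.6987.

$20.70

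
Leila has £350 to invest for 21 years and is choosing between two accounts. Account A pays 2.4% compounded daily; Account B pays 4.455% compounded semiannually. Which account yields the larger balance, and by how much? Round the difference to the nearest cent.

A: (1 + 0.024/365)^7665 ≈ 1.65530194, so 350 × 1.65530194 ≈ 579.3557.
B: (1 + 0.022275)^42 ≈ 2.5225808, so 350 × 2.5225808 ≈ 882.9033.
Difference ≈ 303.5476 in favor of B.

Account B, by £303.55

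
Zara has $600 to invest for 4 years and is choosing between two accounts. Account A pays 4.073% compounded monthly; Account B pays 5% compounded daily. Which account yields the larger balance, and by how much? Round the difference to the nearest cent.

Account A growth factor: (1 + 0.04073/12)^48 ≈ 1.1766179; balance ≈ 705.9707.
Account B growth factor: (1 + 0.05/365)^1460 ≈ 1.22138603; balance ≈ 732.8316.
Account B is larger by 26.8609.

Account B, by $26.86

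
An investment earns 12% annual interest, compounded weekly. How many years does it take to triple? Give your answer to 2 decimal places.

(1 + 0.00230769)^(52t) = 3.
52t = ln 3 / ln(1 + 0.00230769) ≈ 1.0986/0.00230503 ≈ 476.6144.
t ≈ 9.1657.

9.17 years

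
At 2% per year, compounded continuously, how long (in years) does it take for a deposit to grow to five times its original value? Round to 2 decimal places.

80.47 years

e^(0.02t) = 5, so 0.02t = ln 5 ≈ 1.6094.
t ≈ 1.6094/0.02 ≈ 80.4719.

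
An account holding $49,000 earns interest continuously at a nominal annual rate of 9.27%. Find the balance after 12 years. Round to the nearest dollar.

$149,041

A = P·e^(rt) = 49,000·e^(0.0927·12) = 49,000·e^1.1124.
e^1.1124 ≈ 3.04164960053, so A ≈ 149,040.8304.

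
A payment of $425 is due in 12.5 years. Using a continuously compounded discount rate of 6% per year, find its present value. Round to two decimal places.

P = A·e^(−rt) = 425·e^(−0.75).
e^(−0.75) ≈ 0.472366553, so P ≈ 200.7558.

$200.76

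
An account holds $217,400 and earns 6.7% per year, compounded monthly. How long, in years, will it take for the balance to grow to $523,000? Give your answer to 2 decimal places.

We need (1 + 0.00558333)^(12t) = 2.4057, so 12t = ln 2.4057 / ln 1.005583 ≈ 157.6640.
t ≈ 157.6640/12 = 13.1387 years.

13.14 years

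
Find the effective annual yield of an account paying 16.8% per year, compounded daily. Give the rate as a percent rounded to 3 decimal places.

EAR = (1 + 16.8%/365)^365 − 1 = (1 + 0.000460274)^365 − 1.
(1 + 0.000460274)^365 ≈ 1.182891, so EAR ≈ 18.28909%.

18.289%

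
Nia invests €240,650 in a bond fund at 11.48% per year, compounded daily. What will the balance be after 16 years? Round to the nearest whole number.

€1,509,985

Growth factor = (1 + 0.1148/365)^5840 ≈ 6.274609204313.
A ≈ 240,650 × 6.274609204313 ≈ 1,509,984.7050.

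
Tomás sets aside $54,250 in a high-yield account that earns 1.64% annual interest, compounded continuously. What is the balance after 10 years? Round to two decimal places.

A = P·e^(rt) = 54,250·e^(0.0164·10) = 54,250·e^0.164.
e^0.164 ≈ 1.1782143151, so A ≈ 63,918.1266.

$63,918.13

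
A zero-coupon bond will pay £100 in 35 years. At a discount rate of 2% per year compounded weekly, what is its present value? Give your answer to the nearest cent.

Growth factor = (1 + 0.02/52)^1820 ≈ 2.0134817.
P = 100/2.0134817 ≈ 49.6652.

£49.67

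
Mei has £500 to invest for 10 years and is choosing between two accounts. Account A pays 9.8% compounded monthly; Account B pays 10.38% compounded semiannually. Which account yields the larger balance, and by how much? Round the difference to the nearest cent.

Account A growth factor: (1 + 0.098/12)^120 ≈ 2.653872748; balance ≈ 1,326.9364.
Account B growth factor: (1 + 0.0519)^20 ≈ 2.750990573; balance ≈ 1,375.4953.
Account B is larger by 48.5589.

Account B, by £48.56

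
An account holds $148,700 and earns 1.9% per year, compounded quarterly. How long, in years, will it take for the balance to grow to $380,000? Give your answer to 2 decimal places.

(1 + 0.00475)^(4t) = 380,000/148,700 = 2.5555.
4t·ln(1 + 0.00475) = ln(2.5555); 4t = 0.93824/0.00473875 ≈ 197.9930.
t ≈ 49.4983 years.

49.50 years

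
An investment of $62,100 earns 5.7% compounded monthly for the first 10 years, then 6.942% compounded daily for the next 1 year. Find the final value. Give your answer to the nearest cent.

Phase 1: 62,100·(1 + 0.00475)^120 ≈ 109,661.2985.
Phase 2: 109,661.2985·(1 + 0.06942/365)^365 ≈ 117,543.6683.

$117,543.67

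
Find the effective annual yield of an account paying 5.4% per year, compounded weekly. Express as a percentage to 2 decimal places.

5.55%

EAR = (1 + 5.4%/52)^52 − 1 = (1 + 0.00103846)^52 − 1.
(1 + 0.00103846)^52 ≈ 1.055455, so EAR ≈ 5.54550%.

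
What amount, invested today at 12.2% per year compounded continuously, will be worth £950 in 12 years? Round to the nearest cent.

P = A·e^(−rt) = 950·e^(−1.464).
e^(−1.464) ≈ 0.231309185, so P ≈ 219.7437.

£219.74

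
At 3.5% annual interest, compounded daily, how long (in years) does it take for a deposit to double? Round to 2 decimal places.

(1 + 0.0000958904)^(365t) = 2.
365t = ln 2 / ln(1 + 0.0000958904) ≈ 0.69315/9.58858e-05 ≈ 7228.8815.
t ≈ 19.8052.

19.81 years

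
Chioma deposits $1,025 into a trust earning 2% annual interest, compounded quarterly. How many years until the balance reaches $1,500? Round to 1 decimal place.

We need (1 + 0.005)^(4t) = 1.4634, so 4t = ln 1.4634 / ln 1.005 ≈ 76.3447.
t ≈ 76.3447/4 = 19.0862 years.

19.1 years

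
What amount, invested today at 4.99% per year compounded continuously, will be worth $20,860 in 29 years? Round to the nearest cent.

P = A·e^(−rt) = 20,860·e^(−1.4471).
e^(−1.4471) ≈ 0.23525152925, so P ≈ 4,907.3469.

$4,907.35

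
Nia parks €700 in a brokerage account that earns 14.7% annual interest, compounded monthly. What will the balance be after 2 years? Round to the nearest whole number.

€938

Periodic rate = 14.7%/12 = 0.01225; periods = 12·2 = 24.
A = 700·(1 + 0.01225)^24 ≈ 700·1.33938938 ≈ 937.5726.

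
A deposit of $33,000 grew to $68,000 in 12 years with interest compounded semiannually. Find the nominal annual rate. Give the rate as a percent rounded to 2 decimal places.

6.12%

The 24-period growth factor is 68,000/33,000 = 2.06061.
r/2 = 2.06061^(1/24) − 1 ≈ 0.0305834, so r ≈ 2·0.0305834 = 6.11667%.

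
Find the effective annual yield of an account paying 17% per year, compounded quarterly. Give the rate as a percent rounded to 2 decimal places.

EAR = (1 + 17%/4)^4 − 1 = (1 + 0.0425)^4 − 1.
(1 + 0.0425)^4 ≈ 1.181148, so EAR ≈ 18.11478%.

18.11%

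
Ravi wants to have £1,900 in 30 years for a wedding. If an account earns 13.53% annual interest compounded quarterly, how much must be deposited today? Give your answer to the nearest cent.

Growth factor = (1 + 0.033825)^120 ≈ 54.15562974.
P = 1,900/54.15562974 ≈ 35.0841.

£35.08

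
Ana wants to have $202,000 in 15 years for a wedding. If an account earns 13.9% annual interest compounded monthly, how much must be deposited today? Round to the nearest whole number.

Growth factor = (1 + 0.139/12)^180 ≈ 7.94876700542.
P = 202,000/7.94876700542 ≈ 25,412.7464.

$25,413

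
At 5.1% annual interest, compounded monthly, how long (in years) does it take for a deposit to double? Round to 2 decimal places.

13.62 years

(1 + 0.00425)^(12t) = 2.
12t = ln 2 / ln(1 + 0.00425) ≈ 0.69315/0.00424099 ≈ 163.4398.
t ≈ 13.6200.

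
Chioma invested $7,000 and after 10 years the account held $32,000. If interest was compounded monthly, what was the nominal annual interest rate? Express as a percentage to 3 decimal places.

The 120-period growth factor is 32,000/7,000 = 4.57143.
r/12 = 4.57143^(1/120) − 1 ≈ 0.0127458, so r ≈ 12·0.0127458 = 15.29491%.

15.295%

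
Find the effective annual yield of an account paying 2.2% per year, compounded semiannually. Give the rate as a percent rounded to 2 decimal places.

2.21%

One year is 2 periods at 0.011 each: (1 + 0.011)^2 ≈ 1.022121.
EAR = 1.022121 − 1 ≈ 2.21210%.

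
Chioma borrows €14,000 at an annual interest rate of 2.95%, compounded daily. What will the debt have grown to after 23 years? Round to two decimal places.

€27,592.11

Growth factor = (1 + 0.0295/365)^8395 ≈ 1.9708650985.
A ≈ 14,000 × 1.9708650985 ≈ 27,592.1114.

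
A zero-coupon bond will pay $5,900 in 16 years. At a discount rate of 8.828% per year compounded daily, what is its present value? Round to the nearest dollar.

Growth factor = (1 + 0.08828/365)^5840 ≈ 4.105424772.
P = 5,900/4.105424772 ≈ 1,437.1229.

$1,437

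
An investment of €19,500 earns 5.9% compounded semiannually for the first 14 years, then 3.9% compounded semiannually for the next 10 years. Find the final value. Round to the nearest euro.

Phase 1: 19,500·(1 + 0.0295)^28 ≈ 44,012.1352.
Phase 2: 44,012.1352·(1 + 0.0195)^20 ≈ 64,761.5210.

€64,762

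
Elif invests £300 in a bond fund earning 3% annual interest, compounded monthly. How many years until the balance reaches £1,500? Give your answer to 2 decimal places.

(1 + 0.0025)^(12t) = 1,500/300 = 5.
12t·ln(1 + 0.0025) = ln(5); 12t = 1.6094/0.00249688 ≈ 644.5795.
t ≈ 53.7150 years.

53.71 years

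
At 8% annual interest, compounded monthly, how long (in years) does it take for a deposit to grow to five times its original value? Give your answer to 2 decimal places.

(1 + 0.00666667)^(12t) = 5.
12t = ln 5 / ln(1 + 0.00666667) ≈ 1.6094/0.00664454 ≈ 242.2195.
t ≈ 20.1850.

20.18 years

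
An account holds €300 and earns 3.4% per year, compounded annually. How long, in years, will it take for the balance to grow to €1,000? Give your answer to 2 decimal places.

36.01 years

We need (1 + 0.034)^t = 3.3333, so t = ln 3.3333 / ln 1.034 ≈ 36.0096.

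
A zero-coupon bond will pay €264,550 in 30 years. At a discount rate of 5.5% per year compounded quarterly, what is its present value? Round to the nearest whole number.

Growth factor = (1 + 0.01375)^120 ≈ 5.14877680925.
P = 264,550/5.14877680925 ≈ 51,381.1357.

€51,381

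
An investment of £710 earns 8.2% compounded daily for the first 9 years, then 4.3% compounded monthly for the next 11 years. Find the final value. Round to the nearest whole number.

£2,381

Phase 1: 710·(1 + 0.082/365)^3285 ≈ 1,485.0179.
Phase 2: 1,485.0179·(1 + 0.043/12)^132 ≈ 2,381.1448.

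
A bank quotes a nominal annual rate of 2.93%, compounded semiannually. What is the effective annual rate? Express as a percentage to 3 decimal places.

2.951%

One year is 2 periods at 0.01465 each: (1 + 0.01465)^2 ≈ 1.029515.
EAR = 1.029515 − 1 ≈ 2.95146%.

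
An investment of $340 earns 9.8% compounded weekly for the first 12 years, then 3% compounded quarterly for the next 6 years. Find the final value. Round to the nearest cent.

$1,317.07

Phase 1: 340·(1 + 0.098/52)^624 ≈ 1,100.8511.
Phase 2: 1,100.8511·(1 + 0.0075)^24 ≈ 1,317.0731.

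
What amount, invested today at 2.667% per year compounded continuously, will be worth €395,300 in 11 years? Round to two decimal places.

€294,793.46

P = A·e^(−rt) = 395,300·e^(−0.29337).
e^(−0.29337) ≈ 0.745746163564, so P ≈ 294,793.4585.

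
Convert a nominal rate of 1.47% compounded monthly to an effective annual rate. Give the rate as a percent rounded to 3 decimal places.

1.480%

One year is 12 periods at 0.001225 each: (1 + 0.001225)^12 ≈ 1.014799.
EAR = 1.014799 − 1 ≈ 1.47994%.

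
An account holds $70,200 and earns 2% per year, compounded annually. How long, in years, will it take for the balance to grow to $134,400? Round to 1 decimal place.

32.8 years

We need (1 + 0.02)^t = 1.9145, so t = ln 1.9145 / ln 1.02 ≈ 32.7973.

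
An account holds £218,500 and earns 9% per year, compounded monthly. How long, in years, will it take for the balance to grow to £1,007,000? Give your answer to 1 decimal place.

We need (1 + 0.0075)^(12t) = 4.6087, so 12t = ln 4.6087 / ln 1.0075 ≈ 204.4890.
t ≈ 204.4890/12 = 17.0408 years.

17.0 years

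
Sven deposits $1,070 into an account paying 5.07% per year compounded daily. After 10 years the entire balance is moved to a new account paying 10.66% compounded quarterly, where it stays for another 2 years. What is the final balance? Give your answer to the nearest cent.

Phase 1: 1,070·(1 + 0.0507/365)^3650 ≈ 1,776.4615.
Phase 2: 1,776.4615·(1 + 0.02665)^8 ≈ 2,192.4772.

$2,192.48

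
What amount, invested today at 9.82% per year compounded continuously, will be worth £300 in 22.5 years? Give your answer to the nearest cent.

P = A·e^(−rt) = 300·e^(−2.2095).
e^(−2.2095) ≈ 0.109755513, so P ≈ 32.9267.

£32.93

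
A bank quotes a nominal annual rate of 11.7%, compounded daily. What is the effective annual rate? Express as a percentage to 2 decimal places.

12.41%

EAR = (1 + 11.7%/365)^365 − 1 = (1 + 0.000320548)^365 − 1.
(1 + 0.000320548)^365 ≈ 1.124098, so EAR ≈ 12.40984%.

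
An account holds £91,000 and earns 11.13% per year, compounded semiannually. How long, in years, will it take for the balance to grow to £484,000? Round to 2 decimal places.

We need (1 + 0.05565)^(2t) = 5.3187, so 2t = ln 5.3187 / ln 1.05565 ≈ 30.8591.
t ≈ 30.8591/2 = 15.4295 years.

15.43 years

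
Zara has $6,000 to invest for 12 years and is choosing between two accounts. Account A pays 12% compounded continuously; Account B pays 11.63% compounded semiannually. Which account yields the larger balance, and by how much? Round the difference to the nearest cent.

Account A, by $2,027.98

A: e^(0.12·12) = e^1.44 ≈ 4.220695817, so 6,000 × 4.220695817 ≈ 25,324.1749.
B: (1 + 0.05815)^24 ≈ 3.8826985241, so 6,000 × 3.8826985241 ≈ 23,296.1911.
Difference ≈ 2,027.9838 in favor of A.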